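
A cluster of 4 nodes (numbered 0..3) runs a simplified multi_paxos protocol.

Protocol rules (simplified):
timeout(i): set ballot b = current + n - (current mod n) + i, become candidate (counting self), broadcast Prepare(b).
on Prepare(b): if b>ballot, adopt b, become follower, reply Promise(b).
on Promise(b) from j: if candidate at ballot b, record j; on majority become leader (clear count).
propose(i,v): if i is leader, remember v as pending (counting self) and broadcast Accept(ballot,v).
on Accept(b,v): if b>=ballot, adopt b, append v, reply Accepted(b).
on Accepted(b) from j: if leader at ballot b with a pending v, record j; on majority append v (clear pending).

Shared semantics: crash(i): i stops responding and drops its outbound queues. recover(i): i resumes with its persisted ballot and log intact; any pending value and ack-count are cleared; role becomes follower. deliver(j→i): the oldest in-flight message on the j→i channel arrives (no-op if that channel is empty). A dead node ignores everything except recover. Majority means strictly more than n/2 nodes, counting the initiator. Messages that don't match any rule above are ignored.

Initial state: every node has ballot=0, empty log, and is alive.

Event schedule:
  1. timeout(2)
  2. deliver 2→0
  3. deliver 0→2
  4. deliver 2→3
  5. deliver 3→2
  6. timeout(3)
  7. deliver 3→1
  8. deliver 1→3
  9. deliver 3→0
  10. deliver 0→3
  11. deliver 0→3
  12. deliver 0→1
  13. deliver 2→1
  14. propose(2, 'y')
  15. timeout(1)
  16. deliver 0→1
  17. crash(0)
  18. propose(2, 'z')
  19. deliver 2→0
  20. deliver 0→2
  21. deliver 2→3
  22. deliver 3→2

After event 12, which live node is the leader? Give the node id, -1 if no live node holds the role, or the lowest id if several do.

after 1 — timeout(2): n2:cand/b6/[-]
after 2 — deliver 2→0: n0:foll/b6/[-]
after 3 — deliver 0→2: ·
after 4 — deliver 2→3: n3:foll/b6/[-]
after 5 — deliver 3→2: n2:lead/b6/[-]
after 6 — timeout(3): n3:cand/b11/[-]
after 7 — deliver 3→1: n1:foll/b11/[-]
after 8 — deliver 1→3: ·
after 9 — deliver 3→0: n0:foll/b11/[-]
after 10 — deliver 0→3: n3:lead/b11/[-]
after 11 — deliver 0→3: ·
after 12 — deliver 0→1: ·

2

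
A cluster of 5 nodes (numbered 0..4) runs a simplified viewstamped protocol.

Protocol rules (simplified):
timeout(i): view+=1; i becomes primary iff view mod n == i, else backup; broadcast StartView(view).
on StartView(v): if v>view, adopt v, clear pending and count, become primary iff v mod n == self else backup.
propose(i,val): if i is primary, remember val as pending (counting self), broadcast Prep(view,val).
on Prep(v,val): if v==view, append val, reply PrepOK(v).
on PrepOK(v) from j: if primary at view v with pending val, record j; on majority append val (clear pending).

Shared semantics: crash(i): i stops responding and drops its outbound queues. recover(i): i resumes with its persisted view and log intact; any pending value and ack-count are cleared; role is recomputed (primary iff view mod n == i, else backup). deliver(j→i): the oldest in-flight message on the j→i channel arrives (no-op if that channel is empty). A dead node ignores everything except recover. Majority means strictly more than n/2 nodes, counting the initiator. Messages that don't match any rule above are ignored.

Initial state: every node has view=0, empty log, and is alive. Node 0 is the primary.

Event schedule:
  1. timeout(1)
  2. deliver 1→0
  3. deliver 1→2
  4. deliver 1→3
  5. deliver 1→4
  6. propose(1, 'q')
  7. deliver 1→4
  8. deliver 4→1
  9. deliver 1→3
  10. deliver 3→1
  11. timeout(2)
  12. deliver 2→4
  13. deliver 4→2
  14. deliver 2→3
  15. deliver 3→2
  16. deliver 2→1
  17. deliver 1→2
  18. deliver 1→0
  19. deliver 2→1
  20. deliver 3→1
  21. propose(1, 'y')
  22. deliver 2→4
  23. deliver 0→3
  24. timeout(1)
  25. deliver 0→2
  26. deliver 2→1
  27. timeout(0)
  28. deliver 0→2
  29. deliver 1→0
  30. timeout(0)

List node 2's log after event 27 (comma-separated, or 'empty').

e1 timeout(1): 1[prim,v=1,-]
e2 deliver 1→0: 0[back,v=1,-]
e3 deliver 1→2: 2[back,v=1,-]
e4 deliver 1→3: 3[back,v=1,-]
e5 deliver 1→4: 4[back,v=1,-]
e6 propose(1,'q'): ·
e7 deliver 1→4: 4[back,v=1,q]
e8 deliver 4→1: ·
e9 deliver 1→3: 3[back,v=1,q]
e10 deliver 3→1: 1[prim,v=1,q]
e11 timeout(2): 2[prim,v=2,-]
e12 deliver 2→4: 4[back,v=2,q]
e13 deliver 4→2: ·
e14 deliver 2→3: 3[back,v=2,q]
e15 deliver 3→2: ·
e16 deliver 2→1: 1[back,v=2,q]
e17 deliver 1→2: ·
e18 deliver 1→0: 0[back,v=1,q]
e19 deliver 2→1: ·
e20 deliver 3→1: ·
e21 propose(1,'y'): ·
e22 deliver 2→4: ·
e23 deliver 0→3: ·
e24 timeout(1): 1[back,v=3,q]
e25 deliver 0→2: ·
e26 deliver 2→1: ·
e27 timeout(0): 0[back,v=2,q]

empty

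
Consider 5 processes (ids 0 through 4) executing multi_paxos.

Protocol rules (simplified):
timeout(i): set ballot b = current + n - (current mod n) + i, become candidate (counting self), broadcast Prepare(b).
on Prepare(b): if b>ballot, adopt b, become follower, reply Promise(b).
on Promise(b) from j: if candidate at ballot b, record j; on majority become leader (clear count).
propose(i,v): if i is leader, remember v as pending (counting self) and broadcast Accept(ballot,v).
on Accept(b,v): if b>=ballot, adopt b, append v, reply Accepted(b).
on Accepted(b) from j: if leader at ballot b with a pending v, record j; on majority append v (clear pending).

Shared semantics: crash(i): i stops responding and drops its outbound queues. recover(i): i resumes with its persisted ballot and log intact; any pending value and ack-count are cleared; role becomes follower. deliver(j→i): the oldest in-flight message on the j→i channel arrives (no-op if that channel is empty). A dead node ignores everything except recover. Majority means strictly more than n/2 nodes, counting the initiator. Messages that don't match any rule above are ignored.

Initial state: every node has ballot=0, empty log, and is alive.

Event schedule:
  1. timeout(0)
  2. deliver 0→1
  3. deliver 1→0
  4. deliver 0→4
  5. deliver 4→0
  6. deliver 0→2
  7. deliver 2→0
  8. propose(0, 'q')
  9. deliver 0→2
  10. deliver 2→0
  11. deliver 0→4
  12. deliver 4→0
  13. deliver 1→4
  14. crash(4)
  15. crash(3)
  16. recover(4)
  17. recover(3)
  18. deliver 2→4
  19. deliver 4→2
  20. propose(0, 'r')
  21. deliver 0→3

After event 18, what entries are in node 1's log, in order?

after 1 — timeout(0): n0:cand/b5/[-]
after 2 — deliver 0→1: n1:foll/b5/[-]
after 3 — deliver 1→0: ·
after 4 — deliver 0→4: n4:foll/b5/[-]
after 5 — deliver 4→0: n0:lead/b5/[-]
after 6 — deliver 0→2: n2:foll/b5/[-]
after 7 — deliver 2→0: ·
after 8 — propose(0,'q'): ·
after 9 — deliver 0→2: n2:foll/b5/[q]
after 10 — deliver 2→0: ·
after 11 — deliver 0→4: n4:foll/b5/[q]
after 12 — deliver 4→0: n0:lead/b5/[q]
after 13 — deliver 1→4: ·
after 14 — crash(4): n4:✗foll/b5/[q]
after 15 — crash(3): n3:✗foll/b0/[-]
after 16 — recover(4): n4:foll/b5/[q]
after 17 — recover(3): n3:foll/b0/[-]
after 18 — deliver 2→4: ·

empty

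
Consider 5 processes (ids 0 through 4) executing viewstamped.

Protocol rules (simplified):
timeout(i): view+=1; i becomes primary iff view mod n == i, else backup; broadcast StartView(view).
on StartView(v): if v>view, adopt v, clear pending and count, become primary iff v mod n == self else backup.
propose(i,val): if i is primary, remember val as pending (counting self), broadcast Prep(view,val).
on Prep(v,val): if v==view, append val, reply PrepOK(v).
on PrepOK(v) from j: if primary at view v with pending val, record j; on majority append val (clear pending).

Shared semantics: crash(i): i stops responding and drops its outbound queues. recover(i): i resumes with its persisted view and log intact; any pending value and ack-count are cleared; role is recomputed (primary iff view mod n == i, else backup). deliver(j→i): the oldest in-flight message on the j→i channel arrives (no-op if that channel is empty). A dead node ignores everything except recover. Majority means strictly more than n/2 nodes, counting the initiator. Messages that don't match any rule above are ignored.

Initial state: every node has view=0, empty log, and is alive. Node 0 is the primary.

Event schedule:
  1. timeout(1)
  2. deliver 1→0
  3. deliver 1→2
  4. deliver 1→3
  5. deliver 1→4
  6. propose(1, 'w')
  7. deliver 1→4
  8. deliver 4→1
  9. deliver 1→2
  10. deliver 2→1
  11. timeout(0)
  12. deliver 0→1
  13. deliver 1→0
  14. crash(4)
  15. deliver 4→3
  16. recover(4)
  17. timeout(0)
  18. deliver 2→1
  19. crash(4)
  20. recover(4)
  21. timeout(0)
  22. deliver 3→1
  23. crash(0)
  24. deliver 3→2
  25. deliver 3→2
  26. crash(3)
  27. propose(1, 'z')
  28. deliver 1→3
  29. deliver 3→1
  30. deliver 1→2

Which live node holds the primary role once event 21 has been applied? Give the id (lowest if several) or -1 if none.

[1] timeout(1) → N1(prim v1 [-])
[2] deliver 1→0 → N0(back v1 [-])
[3] deliver 1→2 → N2(back v1 [-])
[4] deliver 1→3 → N3(back v1 [-])
[5] deliver 1→4 → N4(back v1 [-])
[6] propose(1,'w') → ∅
[7] deliver 1→4 → N4(back v1 [w])
[8] deliver 4→1 → ∅
[9] deliver 1→2 → N2(back v1 [w])
[10] deliver 2→1 → N1(prim v1 [w])
[11] timeout(0) → N0(back v2 [-])
[12] deliver 0→1 → N1(back v2 [w])
[13] deliver 1→0 → ∅
[14] crash(4) → N4(✗back v1 [w])
[15] deliver 4→3 → ∅
[16] recover(4) → N4(back v1 [w])
[17] timeout(0) → N0(back v3 [-])
[18] deliver 2→1 → ∅
[19] crash(4) → N4(✗back v1 [w])
[20] recover(4) → N4(back v1 [w])
[21] timeout(0) → N0(back v4 [-])

-1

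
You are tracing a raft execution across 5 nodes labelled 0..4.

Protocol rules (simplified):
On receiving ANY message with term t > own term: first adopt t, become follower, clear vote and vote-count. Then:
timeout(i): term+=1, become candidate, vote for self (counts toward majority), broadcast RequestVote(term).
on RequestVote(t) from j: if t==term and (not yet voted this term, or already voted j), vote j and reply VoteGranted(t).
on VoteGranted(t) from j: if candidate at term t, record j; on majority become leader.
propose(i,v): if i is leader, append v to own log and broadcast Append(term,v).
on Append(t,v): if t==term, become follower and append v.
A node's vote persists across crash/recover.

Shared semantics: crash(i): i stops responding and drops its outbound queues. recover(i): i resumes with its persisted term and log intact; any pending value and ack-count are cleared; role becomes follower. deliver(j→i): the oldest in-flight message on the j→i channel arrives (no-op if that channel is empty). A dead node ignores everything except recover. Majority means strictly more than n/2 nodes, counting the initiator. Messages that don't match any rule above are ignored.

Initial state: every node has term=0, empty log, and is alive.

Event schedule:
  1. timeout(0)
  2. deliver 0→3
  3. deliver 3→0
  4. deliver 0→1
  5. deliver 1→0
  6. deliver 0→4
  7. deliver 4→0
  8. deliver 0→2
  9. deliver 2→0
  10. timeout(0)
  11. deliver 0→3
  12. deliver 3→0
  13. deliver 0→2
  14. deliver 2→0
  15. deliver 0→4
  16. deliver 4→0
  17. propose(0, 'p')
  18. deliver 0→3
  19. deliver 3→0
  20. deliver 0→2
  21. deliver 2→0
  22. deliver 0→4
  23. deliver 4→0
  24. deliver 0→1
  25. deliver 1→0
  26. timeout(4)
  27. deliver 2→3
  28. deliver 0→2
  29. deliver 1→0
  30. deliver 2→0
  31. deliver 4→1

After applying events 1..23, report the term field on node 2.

1. timeout(0):  <0:cand t1 ->
2. deliver 0→3:  <3:foll t1 ->
3. deliver 3→0:  nop
4. deliver 0→1:  <1:foll t1 ->
5. deliver 1→0:  <0:lead t1 ->
6. deliver 0→4:  <4:foll t1 ->
7. deliver 4→0:  nop
8. deliver 0→2:  <2:foll t1 ->
9. deliver 2→0:  nop
10. timeout(0):  <0:cand t2 ->
11. deliver 0→3:  <3:foll t2 ->
12. deliver 3→0:  nop
13. deliver 0→2:  <2:foll t2 ->
14. deliver 2→0:  <0:lead t2 ->
15. deliver 0→4:  <4:foll t2 ->
16. deliver 4→0:  nop
17. propose(0,'p'):  <0:lead t2 p>
18. deliver 0→3:  <3:foll t2 p>
19. deliver 3→0:  nop
20. deliver 0→2:  <2:foll t2 p>
21. deliver 2→0:  nop
22. deliver 0→4:  <4:foll t2 p>
23. deliver 4→0:  nop

2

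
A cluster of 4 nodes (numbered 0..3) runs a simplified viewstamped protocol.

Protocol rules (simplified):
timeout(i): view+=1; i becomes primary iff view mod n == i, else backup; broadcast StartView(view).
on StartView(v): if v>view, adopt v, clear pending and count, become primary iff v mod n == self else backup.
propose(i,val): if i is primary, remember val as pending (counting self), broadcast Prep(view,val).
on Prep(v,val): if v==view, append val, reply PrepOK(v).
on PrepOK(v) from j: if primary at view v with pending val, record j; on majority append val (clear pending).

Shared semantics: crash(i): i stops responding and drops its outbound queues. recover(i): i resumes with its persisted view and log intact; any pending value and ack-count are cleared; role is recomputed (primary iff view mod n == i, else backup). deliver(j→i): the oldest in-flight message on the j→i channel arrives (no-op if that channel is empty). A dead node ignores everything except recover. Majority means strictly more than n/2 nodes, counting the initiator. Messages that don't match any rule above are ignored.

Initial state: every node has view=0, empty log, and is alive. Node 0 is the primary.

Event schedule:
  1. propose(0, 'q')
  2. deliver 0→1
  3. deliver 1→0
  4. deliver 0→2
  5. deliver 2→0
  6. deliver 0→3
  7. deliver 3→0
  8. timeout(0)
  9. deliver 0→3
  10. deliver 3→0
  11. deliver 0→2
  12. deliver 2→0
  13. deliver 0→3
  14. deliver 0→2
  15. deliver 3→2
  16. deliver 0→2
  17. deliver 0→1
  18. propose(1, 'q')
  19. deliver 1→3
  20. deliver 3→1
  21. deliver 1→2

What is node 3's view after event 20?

step 1 propose(0,'q'): —
step 2 deliver 0→1: 1={back,v=0,log=q}
step 3 deliver 1→0: —
step 4 deliver 0→2: 2={back,v=0,log=q}
step 5 deliver 2→0: 0={prim,v=0,log=q}
step 6 deliver 0→3: 3={back,v=0,log=q}
step 7 deliver 3→0: —
step 8 timeout(0): 0={back,v=1,log=q}
step 9 deliver 0→3: 3={back,v=1,log=q}
step 10 deliver 3→0: —
step 11 deliver 0→2: 2={back,v=1,log=q}
step 12 deliver 2→0: —
step 13 deliver 0→3: —
step 14 deliver 0→2: —
step 15 deliver 3→2: —
step 16 deliver 0→2: —
step 17 deliver 0→1: 1={prim,v=1,log=q}
step 18 propose(1,'q'): —
step 19 deliver 1→3: 3={back,v=1,log=q,q}
step 20 deliver 3→1: —

1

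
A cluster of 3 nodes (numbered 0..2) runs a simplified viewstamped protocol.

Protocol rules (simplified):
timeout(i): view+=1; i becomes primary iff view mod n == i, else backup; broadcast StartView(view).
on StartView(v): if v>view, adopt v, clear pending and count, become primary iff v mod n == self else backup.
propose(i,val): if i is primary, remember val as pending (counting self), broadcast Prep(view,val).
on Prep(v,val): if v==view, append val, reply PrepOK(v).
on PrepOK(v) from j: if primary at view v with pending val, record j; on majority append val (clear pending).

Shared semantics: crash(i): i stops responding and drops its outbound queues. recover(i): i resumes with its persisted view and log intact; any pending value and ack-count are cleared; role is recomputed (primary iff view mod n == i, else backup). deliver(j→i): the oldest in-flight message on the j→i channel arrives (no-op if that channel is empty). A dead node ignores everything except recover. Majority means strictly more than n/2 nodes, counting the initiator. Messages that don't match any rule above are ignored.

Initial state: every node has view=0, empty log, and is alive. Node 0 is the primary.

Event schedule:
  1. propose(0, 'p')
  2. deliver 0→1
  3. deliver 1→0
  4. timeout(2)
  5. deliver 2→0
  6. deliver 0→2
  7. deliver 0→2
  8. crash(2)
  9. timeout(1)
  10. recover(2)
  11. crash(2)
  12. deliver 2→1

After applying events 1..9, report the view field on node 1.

1

1. propose(0,'p'):  nop
2. deliver 0→1:  <1:back v0 p>
3. deliver 1→0:  <0:prim v0 p>
4. timeout(2):  <2:back v1 ->
5. deliver 2→0:  <0:back v1 p>
6. deliver 0→2:  nop
7. deliver 0→2:  nop
8. crash(2):  <2:✗back v1 ->
9. timeout(1):  <1:prim v1 p>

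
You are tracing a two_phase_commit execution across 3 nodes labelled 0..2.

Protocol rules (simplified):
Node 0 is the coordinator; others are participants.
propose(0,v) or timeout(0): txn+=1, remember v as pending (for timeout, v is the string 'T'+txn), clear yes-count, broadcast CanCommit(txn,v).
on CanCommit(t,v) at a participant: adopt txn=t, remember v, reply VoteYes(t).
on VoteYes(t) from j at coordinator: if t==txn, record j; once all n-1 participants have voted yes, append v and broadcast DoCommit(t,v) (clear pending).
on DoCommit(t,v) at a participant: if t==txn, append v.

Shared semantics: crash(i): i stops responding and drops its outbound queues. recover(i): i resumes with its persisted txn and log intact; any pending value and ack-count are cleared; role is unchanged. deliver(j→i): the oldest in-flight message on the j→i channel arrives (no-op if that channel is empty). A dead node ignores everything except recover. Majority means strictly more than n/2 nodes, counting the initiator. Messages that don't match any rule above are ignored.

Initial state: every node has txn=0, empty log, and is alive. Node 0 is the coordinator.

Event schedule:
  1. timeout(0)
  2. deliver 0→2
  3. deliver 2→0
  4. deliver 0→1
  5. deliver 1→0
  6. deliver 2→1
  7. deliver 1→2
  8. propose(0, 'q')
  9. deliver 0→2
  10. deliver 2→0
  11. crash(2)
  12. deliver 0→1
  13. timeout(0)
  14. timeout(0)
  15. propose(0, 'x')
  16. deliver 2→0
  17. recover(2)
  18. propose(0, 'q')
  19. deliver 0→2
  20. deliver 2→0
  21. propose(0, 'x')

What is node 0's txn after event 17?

5

step 1 timeout(0): 0={coor,t=1,log=-}
step 2 deliver 0→2: 2={part,t=1,log=-}
step 3 deliver 2→0: —
step 4 deliver 0→1: 1={part,t=1,log=-}
step 5 deliver 1→0: 0={coor,t=1,log=T1}
step 6 deliver 2→1: —
step 7 deliver 1→2: —
step 8 propose(0,'q'): 0={coor,t=2,log=T1}
step 9 deliver 0→2: 2={part,t=1,log=T1}
step 10 deliver 2→0: —
step 11 crash(2): 2={✗part,t=1,log=T1}
step 12 deliver 0→1: 1={part,t=1,log=T1}
step 13 timeout(0): 0={coor,t=3,log=T1}
step 14 timeout(0): 0={coor,t=4,log=T1}
step 15 propose(0,'x'): 0={coor,t=5,log=T1}
step 16 deliver 2→0: —
step 17 recover(2): 2={part,t=1,log=T1}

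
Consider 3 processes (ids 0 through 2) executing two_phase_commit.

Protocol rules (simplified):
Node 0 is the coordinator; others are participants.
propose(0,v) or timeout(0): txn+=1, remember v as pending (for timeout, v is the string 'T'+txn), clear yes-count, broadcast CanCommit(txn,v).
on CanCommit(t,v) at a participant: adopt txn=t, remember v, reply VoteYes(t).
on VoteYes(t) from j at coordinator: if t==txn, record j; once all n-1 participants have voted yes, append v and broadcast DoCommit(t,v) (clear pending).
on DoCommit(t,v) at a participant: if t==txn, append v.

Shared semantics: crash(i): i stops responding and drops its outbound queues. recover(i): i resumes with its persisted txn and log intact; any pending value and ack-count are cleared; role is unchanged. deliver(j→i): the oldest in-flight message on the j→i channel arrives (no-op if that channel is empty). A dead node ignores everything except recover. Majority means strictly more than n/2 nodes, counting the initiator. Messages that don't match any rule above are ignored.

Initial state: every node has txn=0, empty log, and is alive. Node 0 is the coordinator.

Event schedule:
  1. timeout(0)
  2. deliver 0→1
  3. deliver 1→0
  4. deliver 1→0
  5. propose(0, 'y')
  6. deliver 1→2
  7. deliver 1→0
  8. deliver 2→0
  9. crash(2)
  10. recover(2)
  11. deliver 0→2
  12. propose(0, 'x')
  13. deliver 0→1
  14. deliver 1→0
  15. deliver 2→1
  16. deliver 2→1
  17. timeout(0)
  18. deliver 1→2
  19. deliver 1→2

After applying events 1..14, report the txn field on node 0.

step 1 timeout(0): 0={coor,t=1,log=-}
step 2 deliver 0→1: 1={part,t=1,log=-}
step 3 deliver 1→0: —
step 4 deliver 1→0: —
step 5 propose(0,'y'): 0={coor,t=2,log=-}
step 6 deliver 1→2: —
step 7 deliver 1→0: —
step 8 deliver 2→0: —
step 9 crash(2): 2={✗part,t=0,log=-}
step 10 recover(2): 2={part,t=0,log=-}
step 11 deliver 0→2: 2={part,t=1,log=-}
step 12 propose(0,'x'): 0={coor,t=3,log=-}
step 13 deliver 0→1: 1={part,t=2,log=-}
step 14 deliver 1→0: —

3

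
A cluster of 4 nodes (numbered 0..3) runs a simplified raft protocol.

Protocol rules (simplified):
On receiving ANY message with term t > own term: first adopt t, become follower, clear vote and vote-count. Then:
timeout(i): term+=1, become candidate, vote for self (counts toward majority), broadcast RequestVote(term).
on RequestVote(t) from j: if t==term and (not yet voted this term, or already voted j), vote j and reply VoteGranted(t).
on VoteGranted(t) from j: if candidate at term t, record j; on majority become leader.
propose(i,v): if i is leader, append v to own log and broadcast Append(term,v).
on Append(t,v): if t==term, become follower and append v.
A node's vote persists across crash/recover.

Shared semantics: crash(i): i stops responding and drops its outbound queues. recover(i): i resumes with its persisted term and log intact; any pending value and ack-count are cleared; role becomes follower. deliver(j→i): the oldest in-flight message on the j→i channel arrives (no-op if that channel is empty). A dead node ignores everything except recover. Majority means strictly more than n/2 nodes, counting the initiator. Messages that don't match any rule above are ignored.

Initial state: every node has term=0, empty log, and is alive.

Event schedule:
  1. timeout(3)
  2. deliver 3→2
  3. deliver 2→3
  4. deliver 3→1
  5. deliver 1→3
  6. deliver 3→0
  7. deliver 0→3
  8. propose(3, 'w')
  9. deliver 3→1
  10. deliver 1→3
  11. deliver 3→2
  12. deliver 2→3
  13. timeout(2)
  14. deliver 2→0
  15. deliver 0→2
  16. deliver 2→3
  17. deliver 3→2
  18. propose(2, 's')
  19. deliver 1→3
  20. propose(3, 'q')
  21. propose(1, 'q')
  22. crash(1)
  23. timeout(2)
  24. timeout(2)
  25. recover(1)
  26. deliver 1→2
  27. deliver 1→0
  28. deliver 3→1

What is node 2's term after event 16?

e1 timeout(3): 3[cand,t=1,-]
e2 deliver 3→2: 2[foll,t=1,-]
e3 deliver 2→3: ·
e4 deliver 3→1: 1[foll,t=1,-]
e5 deliver 1→3: 3[lead,t=1,-]
e6 deliver 3→0: 0[foll,t=1,-]
e7 deliver 0→3: ·
e8 propose(3,'w'): 3[lead,t=1,w]
e9 deliver 3→1: 1[foll,t=1,w]
e10 deliver 1→3: ·
e11 deliver 3→2: 2[foll,t=1,w]
e12 deliver 2→3: ·
e13 timeout(2): 2[cand,t=2,w]
e14 deliver 2→0: 0[foll,t=2,-]
e15 deliver 0→2: ·
e16 deliver 2→3: 3[foll,t=2,w]

2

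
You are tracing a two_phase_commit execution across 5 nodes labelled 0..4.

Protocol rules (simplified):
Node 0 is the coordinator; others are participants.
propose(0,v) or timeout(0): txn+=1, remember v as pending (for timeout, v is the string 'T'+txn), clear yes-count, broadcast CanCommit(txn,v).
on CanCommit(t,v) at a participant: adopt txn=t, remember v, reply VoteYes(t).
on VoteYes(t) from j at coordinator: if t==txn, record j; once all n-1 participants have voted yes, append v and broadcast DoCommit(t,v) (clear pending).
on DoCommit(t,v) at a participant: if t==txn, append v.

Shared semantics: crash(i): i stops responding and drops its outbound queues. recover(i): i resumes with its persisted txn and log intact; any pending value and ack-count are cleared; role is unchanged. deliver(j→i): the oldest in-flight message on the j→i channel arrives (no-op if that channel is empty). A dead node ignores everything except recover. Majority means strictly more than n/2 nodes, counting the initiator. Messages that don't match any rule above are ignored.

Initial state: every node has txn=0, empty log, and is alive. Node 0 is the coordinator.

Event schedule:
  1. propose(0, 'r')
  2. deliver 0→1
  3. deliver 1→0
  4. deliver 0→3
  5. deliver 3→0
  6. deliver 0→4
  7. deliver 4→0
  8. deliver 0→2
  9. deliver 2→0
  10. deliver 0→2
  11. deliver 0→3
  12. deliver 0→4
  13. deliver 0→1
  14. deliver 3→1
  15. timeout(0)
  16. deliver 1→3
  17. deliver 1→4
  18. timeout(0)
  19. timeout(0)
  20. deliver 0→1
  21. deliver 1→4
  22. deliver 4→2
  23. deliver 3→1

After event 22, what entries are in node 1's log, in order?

step 1 propose(0,'r'): 0={coor,t=1,log=-}
step 2 deliver 0→1: 1={part,t=1,log=-}
step 3 deliver 1→0: —
step 4 deliver 0→3: 3={part,t=1,log=-}
step 5 deliver 3→0: —
step 6 deliver 0→4: 4={part,t=1,log=-}
step 7 deliver 4→0: —
step 8 deliver 0→2: 2={part,t=1,log=-}
step 9 deliver 2→0: 0={coor,t=1,log=r}
step 10 deliver 0→2: 2={part,t=1,log=r}
step 11 deliver 0→3: 3={part,t=1,log=r}
step 12 deliver 0→4: 4={part,t=1,log=r}
step 13 deliver 0→1: 1={part,t=1,log=r}
step 14 deliver 3→1: —
step 15 timeout(0): 0={coor,t=2,log=r}
step 16 deliver 1→3: —
step 17 deliver 1→4: —
step 18 timeout(0): 0={coor,t=3,log=r}
step 19 timeout(0): 0={coor,t=4,log=r}
step 20 deliver 0→1: 1={part,t=2,log=r}
step 21 deliver 1→4: —
step 22 deliver 4→2: —

r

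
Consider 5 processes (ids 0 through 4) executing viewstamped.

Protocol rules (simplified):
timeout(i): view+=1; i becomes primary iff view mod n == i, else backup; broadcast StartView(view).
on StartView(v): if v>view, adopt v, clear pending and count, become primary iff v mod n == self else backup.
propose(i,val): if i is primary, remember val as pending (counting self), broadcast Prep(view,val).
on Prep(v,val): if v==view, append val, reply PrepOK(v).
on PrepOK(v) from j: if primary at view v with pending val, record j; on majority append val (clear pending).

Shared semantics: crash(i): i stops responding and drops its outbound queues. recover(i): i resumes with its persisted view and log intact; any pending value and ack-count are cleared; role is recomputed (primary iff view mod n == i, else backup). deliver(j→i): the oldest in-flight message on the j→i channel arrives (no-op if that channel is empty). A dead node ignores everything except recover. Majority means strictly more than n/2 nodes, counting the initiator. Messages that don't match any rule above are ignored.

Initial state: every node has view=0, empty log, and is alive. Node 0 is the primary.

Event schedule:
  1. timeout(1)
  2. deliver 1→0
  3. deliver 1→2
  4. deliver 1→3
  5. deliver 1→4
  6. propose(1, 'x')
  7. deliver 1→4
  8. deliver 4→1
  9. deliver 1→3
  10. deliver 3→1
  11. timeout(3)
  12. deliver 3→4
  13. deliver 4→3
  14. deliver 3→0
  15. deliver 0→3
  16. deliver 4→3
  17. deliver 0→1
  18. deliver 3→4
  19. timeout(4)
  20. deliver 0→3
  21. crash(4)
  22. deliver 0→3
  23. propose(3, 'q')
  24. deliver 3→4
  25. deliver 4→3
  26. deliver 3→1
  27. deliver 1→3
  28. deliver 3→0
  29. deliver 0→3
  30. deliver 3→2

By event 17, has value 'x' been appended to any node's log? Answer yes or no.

yes

step 1 timeout(1): 1={prim,v=1,log=-}
step 2 deliver 1→0: 0={back,v=1,log=-}
step 3 deliver 1→2: 2={back,v=1,log=-}
step 4 deliver 1→3: 3={back,v=1,log=-}
step 5 deliver 1→4: 4={back,v=1,log=-}
step 6 propose(1,'x'): —
step 7 deliver 1→4: 4={back,v=1,log=x}
step 8 deliver 4→1: —
step 9 deliver 1→3: 3={back,v=1,log=x}
step 10 deliver 3→1: 1={prim,v=1,log=x}
step 11 timeout(3): 3={back,v=2,log=x}
step 12 deliver 3→4: 4={back,v=2,log=x}
step 13 deliver 4→3: —
step 14 deliver 3→0: 0={back,v=2,log=-}
step 15 deliver 0→3: —
step 16 deliver 4→3: —
step 17 deliver 0→1: —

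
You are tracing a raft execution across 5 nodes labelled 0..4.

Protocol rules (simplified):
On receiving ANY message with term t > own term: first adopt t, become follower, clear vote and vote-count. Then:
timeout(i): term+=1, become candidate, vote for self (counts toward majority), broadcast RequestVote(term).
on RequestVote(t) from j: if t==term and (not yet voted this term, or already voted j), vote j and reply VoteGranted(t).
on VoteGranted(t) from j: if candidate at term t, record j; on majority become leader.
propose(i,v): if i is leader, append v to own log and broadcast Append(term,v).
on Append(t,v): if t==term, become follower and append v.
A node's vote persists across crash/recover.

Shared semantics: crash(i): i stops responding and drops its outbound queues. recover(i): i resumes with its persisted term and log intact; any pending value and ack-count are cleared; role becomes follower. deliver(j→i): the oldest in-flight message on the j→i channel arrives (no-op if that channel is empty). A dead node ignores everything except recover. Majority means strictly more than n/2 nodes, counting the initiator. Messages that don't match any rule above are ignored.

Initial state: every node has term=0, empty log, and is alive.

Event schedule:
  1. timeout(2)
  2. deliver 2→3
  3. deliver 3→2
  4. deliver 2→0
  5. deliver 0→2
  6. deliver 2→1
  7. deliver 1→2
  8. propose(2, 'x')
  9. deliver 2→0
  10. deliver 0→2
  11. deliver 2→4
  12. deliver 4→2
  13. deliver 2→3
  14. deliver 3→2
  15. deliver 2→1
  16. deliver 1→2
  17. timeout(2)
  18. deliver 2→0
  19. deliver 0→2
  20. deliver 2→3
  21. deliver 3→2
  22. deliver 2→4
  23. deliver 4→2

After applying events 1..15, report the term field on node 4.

1. timeout(2):  <2:cand t1 ->
2. deliver 2→3:  <3:foll t1 ->
3. deliver 3→2:  nop
4. deliver 2→0:  <0:foll t1 ->
5. deliver 0→2:  <2:lead t1 ->
6. deliver 2→1:  <1:foll t1 ->
7. deliver 1→2:  nop
8. propose(2,'x'):  <2:lead t1 x>
9. deliver 2→0:  <0:foll t1 x>
10. deliver 0→2:  nop
11. deliver 2→4:  <4:foll t1 ->
12. deliver 4→2:  nop
13. deliver 2→3:  <3:foll t1 x>
14. deliver 3→2:  nop
15. deliver 2→1:  <1:foll t1 x>

1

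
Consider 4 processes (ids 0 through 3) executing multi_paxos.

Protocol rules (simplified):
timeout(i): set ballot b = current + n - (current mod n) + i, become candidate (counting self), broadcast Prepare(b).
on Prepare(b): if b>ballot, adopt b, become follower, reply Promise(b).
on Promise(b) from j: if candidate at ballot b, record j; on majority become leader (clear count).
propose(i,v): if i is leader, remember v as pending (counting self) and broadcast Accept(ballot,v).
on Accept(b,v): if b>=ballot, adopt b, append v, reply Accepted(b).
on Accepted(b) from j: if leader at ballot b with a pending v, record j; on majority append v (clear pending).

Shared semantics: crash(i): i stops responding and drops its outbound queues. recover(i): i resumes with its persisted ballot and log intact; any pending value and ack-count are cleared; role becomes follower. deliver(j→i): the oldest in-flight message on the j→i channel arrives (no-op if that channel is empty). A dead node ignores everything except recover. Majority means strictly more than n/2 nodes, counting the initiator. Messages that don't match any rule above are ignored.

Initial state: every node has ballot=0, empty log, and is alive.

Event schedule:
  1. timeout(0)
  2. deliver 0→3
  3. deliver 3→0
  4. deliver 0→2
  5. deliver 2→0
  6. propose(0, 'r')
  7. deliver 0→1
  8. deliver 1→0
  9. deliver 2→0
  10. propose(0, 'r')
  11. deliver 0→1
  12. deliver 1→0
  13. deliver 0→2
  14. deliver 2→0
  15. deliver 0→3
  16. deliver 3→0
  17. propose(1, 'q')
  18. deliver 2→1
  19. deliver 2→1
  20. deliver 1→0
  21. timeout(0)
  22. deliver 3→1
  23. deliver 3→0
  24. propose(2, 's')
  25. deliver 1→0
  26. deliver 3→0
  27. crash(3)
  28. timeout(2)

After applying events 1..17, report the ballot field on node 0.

e1 timeout(0): 0[cand,b=4,-]
e2 deliver 0→3: 3[foll,b=4,-]
e3 deliver 3→0: ·
e4 deliver 0→2: 2[foll,b=4,-]
e5 deliver 2→0: 0[lead,b=4,-]
e6 propose(0,'r'): ·
e7 deliver 0→1: 1[foll,b=4,-]
e8 deliver 1→0: ·
e9 deliver 2→0: ·
e10 propose(0,'r'): ·
e11 deliver 0→1: 1[foll,b=4,r]
e12 deliver 1→0: ·
e13 deliver 0→2: 2[foll,b=4,r]
e14 deliver 2→0: 0[lead,b=4,r]
e15 deliver 0→3: 3[foll,b=4,r]
e16 deliver 3→0: ·
e17 propose(1,'q'): ·

4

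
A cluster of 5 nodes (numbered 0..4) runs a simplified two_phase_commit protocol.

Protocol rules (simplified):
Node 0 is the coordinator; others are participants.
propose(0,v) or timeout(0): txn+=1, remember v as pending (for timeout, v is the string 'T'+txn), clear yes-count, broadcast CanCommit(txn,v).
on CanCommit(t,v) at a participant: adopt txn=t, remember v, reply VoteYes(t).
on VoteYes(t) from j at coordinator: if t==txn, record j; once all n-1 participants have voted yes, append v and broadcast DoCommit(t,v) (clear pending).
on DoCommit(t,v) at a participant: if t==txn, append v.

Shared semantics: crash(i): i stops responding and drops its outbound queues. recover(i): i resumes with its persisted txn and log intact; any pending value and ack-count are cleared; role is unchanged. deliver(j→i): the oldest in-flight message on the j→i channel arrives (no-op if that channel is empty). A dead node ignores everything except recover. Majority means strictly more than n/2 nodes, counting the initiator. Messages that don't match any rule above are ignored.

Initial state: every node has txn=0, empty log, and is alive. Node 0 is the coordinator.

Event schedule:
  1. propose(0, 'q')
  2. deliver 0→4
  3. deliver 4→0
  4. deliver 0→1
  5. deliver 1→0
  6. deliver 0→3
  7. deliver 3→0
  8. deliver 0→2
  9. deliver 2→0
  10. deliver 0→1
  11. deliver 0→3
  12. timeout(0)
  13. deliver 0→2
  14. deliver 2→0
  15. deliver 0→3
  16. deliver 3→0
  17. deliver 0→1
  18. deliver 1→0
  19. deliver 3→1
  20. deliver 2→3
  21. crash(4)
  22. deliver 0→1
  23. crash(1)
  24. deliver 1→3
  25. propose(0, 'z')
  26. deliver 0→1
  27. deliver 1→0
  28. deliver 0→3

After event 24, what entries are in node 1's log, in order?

e1 propose(0,'q'): 0[coor,t=1,-]
e2 deliver 0→4: 4[part,t=1,-]
e3 deliver 4→0: ·
e4 deliver 0→1: 1[part,t=1,-]
e5 deliver 1→0: ·
e6 deliver 0→3: 3[part,t=1,-]
e7 deliver 3→0: ·
e8 deliver 0→2: 2[part,t=1,-]
e9 deliver 2→0: 0[coor,t=1,q]
e10 deliver 0→1: 1[part,t=1,q]
e11 deliver 0→3: 3[part,t=1,q]
e12 timeout(0): 0[coor,t=2,q]
e13 deliver 0→2: 2[part,t=1,q]
e14 deliver 2→0: ·
e15 deliver 0→3: 3[part,t=2,q]
e16 deliver 3→0: ·
e17 deliver 0→1: 1[part,t=2,q]
e18 deliver 1→0: ·
e19 deliver 3→1: ·
e20 deliver 2→3: ·
e21 crash(4): 4[✗part,t=1,-]
e22 deliver 0→1: ·
e23 crash(1): 1[✗part,t=2,q]
e24 deliver 1→3: ·

q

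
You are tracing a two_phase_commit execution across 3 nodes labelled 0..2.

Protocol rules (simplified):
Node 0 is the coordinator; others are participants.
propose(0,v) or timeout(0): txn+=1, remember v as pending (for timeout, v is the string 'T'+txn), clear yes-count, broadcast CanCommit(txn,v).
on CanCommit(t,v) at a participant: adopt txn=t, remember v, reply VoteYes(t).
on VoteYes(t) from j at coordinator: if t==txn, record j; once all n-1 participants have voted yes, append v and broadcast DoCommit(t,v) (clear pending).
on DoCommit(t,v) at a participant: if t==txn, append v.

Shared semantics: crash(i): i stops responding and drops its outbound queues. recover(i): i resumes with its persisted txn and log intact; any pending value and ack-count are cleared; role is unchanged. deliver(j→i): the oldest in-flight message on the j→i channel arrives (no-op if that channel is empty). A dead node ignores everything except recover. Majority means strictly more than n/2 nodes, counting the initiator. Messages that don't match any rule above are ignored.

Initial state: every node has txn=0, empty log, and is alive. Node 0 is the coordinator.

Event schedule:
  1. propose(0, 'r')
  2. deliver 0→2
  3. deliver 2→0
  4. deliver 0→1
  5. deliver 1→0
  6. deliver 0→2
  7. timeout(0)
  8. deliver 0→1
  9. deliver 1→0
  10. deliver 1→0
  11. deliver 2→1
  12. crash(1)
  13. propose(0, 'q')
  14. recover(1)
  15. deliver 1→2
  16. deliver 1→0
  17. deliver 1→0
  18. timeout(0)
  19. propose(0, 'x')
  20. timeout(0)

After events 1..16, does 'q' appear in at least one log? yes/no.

no

1. propose(0,'r'):  <0:coor t1 ->
2. deliver 0→2:  <2:part t1 ->
3. deliver 2→0:  nop
4. deliver 0→1:  <1:part t1 ->
5. deliver 1→0:  <0:coor t1 r>
6. deliver 0→2:  <2:part t1 r>
7. timeout(0):  <0:coor t2 r>
8. deliver 0→1:  <1:part t1 r>
9. deliver 1→0:  nop
10. deliver 1→0:  nop
11. deliver 2→1:  nop
12. crash(1):  <1:✗part t1 r>
13. propose(0,'q'):  <0:coor t3 r>
14. recover(1):  <1:part t1 r>
15. deliver 1→2:  nop
16. deliver 1→0:  nop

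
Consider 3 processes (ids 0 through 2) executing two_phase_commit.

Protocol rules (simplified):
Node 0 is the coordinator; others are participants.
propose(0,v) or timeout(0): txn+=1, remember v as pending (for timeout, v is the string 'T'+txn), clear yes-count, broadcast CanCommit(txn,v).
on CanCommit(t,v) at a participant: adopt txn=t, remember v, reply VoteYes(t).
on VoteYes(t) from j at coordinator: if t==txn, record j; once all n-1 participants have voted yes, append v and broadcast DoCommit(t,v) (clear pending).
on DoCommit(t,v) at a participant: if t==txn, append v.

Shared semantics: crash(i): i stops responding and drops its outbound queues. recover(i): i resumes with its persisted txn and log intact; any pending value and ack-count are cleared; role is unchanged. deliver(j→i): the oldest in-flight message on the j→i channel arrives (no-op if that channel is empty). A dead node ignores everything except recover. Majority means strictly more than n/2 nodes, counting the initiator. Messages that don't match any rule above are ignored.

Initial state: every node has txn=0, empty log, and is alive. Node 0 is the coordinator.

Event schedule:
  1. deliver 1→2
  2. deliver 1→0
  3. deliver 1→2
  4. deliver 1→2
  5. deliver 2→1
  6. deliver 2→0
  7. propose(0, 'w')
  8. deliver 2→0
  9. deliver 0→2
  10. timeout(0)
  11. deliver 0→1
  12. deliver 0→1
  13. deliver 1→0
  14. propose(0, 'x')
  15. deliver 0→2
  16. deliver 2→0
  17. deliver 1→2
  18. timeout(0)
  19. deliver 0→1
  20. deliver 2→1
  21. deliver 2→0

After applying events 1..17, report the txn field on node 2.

[1] deliver 1→2 → ∅
[2] deliver 1→0 → ∅
[3] deliver 1→2 → ∅
[4] deliver 1→2 → ∅
[5] deliver 2→1 → ∅
[6] deliver 2→0 → ∅
[7] propose(0,'w') → N0(coor t1 [-])
[8] deliver 2→0 → ∅
[9] deliver 0→2 → N2(part t1 [-])
[10] timeout(0) → N0(coor t2 [-])
[11] deliver 0→1 → N1(part t1 [-])
[12] deliver 0→1 → N1(part t2 [-])
[13] deliver 1→0 → ∅
[14] propose(0,'x') → N0(coor t3 [-])
[15] deliver 0→2 → N2(part t2 [-])
[16] deliver 2→0 → ∅
[17] deliver 1→2 → ∅

2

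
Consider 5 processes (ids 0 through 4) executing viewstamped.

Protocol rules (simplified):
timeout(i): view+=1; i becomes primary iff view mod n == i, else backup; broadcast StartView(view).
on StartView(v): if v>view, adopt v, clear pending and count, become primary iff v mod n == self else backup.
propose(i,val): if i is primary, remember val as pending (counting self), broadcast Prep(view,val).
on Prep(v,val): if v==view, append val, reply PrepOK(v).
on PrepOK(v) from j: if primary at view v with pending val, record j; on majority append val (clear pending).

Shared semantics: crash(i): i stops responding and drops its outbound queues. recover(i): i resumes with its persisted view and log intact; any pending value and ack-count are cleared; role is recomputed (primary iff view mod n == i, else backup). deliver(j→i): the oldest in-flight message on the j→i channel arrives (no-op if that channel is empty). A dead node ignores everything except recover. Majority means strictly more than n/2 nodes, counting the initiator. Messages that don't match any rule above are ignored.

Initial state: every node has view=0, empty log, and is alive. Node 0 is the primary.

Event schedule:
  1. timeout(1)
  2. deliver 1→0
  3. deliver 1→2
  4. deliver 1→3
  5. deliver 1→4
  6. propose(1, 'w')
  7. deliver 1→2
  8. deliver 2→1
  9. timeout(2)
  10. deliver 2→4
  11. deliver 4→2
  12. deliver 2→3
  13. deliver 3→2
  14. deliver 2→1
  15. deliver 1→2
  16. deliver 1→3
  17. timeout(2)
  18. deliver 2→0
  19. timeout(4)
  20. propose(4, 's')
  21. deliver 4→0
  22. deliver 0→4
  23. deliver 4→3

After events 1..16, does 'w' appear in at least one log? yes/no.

after 1 — timeout(1): n1:prim/v1/[-]
after 2 — deliver 1→0: n0:back/v1/[-]
after 3 — deliver 1→2: n2:back/v1/[-]
after 4 — deliver 1→3: n3:back/v1/[-]
after 5 — deliver 1→4: n4:back/v1/[-]
after 6 — propose(1,'w'): ·
after 7 — deliver 1→2: n2:back/v1/[w]
after 8 — deliver 2→1: ·
after 9 — timeout(2): n2:prim/v2/[w]
after 10 — deliver 2→4: n4:back/v2/[-]
after 11 — deliver 4→2: ·
after 12 — deliver 2→3: n3:back/v2/[-]
after 13 — deliver 3→2: ·
after 14 — deliver 2→1: n1:back/v2/[-]
after 15 — deliver 1→2: ·
after 16 — deliver 1→3: ·

yes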